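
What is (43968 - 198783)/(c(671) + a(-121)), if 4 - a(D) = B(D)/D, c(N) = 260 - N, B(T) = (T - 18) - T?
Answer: 3746523/9853 ≈ 380.24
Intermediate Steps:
B(T) = -18 (B(T) = (-18 + T) - T = -18)
a(D) = 4 + 18/D (a(D) = 4 - (-18)/D = 4 + 18/D)
(43968 - 198783)/(c(671) + a(-121)) = (43968 - 198783)/((260 - 1*671) + (4 + 18/(-121))) = -154815/((260 - 671) + (4 + 18*(-1/121))) = -154815/(-411 + (4 - 18/121)) = -154815/(-411 + 466/121) = -154815/(-49265/121) = -154815*(-121/49265) = 3746523/9853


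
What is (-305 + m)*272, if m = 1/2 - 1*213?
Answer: -140760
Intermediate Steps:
m = -425/2 (m = 1/2 - 213 = -425/2 ≈ -212.50)
(-305 + m)*272 = (-305 - 425/2)*272 = -1035/2*272 = -140760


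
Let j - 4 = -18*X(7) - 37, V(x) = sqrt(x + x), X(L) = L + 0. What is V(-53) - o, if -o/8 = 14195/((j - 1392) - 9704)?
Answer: -22712/2251 + I*sqrt(106) ≈ -10.09 + 10.296*I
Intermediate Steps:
X(L) = L
V(x) = sqrt(2)*sqrt(x) (V(x) = sqrt(2*x) = sqrt(2)*sqrt(x))
j = -159 (j = 4 + (-18*7 - 37) = 4 + (-126 - 37) = 4 - 163 = -159)
o = 22712/2251 (o = -113560/((-159 - 1392) - 9704) = -113560/(-1551 - 9704) = -113560/(-11255) = -113560*(-1)/11255 = -8*(-2839/2251) = 22712/2251 ≈ 10.090)
V(-53) - o = sqrt(2)*sqrt(-53) - 1*22712/2251 = sqrt(2)*(I*sqrt(53)) - 22712/2251 = I*sqrt(106) - 22712/2251 = -22712/2251 + I*sqrt(106)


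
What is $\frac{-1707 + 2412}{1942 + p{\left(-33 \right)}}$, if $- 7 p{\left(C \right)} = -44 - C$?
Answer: $\frac{329}{907} \approx 0.36273$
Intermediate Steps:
$p{\left(C \right)} = \frac{44}{7} + \frac{C}{7}$ ($p{\left(C \right)} = - \frac{-44 - C}{7} = \frac{44}{7} + \frac{C}{7}$)
$\frac{-1707 + 2412}{1942 + p{\left(-33 \right)}} = \frac{-1707 + 2412}{1942 + \left(\frac{44}{7} + \frac{1}{7} \left(-33\right)\right)} = \frac{705}{1942 + \left(\frac{44}{7} - \frac{33}{7}\right)} = \frac{705}{1942 + \frac{11}{7}} = \frac{705}{\frac{13605}{7}} = 705 \cdot \frac{7}{13605} = \frac{329}{907}$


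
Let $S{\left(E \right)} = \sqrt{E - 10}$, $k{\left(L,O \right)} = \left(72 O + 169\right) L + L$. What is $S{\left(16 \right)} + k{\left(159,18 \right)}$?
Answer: $233094 + \sqrt{6} \approx 2.331 \cdot 10^{5}$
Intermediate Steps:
$k{\left(L,O \right)} = L + L \left(169 + 72 O\right)$ ($k{\left(L,O \right)} = \left(169 + 72 O\right) L + L = L \left(169 + 72 O\right) + L = L + L \left(169 + 72 O\right)$)
$S{\left(E \right)} = \sqrt{-10 + E}$
$S{\left(16 \right)} + k{\left(159,18 \right)} = \sqrt{-10 + 16} + 2 \cdot 159 \left(85 + 36 \cdot 18\right) = \sqrt{6} + 2 \cdot 159 \left(85 + 648\right) = \sqrt{6} + 2 \cdot 159 \cdot 733 = \sqrt{6} + 233094 = 233094 + \sqrt{6}$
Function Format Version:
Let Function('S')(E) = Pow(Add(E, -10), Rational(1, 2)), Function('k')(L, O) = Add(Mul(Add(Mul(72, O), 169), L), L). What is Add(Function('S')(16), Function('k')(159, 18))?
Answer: Add(233094, Pow(6, Rational(1, 2))) ≈ 2.3310e+5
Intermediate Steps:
Function('k')(L, O) = Add(L, Mul(L, Add(169, Mul(72, O)))) (Function('k')(L, O) = Add(Mul(Add(169, Mul(72, O)), L), L) = Add(Mul(L, Add(169, Mul(72, O))), L) = Add(L, Mul(L, Add(169, Mul(72, O)))))
Function('S')(E) = Pow(Add(-10, E), Rational(1, 2))
Add(Function('S')(16), Function('k')(159, 18)) = Add(Pow(Add(-10, 16), Rational(1, 2)), Mul(2, 159, Add(85, Mul(36, 18)))) = Add(Pow(6, Rational(1, 2)), Mul(2, 159, Add(85, 648))) = Add(Pow(6, Rational(1, 2)), Mul(2, 159, 733)) = Add(Pow(6, Rational(1, 2)), 233094) = Add(233094, Pow(6, Rational(1, 2)))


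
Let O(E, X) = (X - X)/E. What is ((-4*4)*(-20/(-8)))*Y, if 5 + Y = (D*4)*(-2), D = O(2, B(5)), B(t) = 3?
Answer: 200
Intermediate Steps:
O(E, X) = 0 (O(E, X) = 0/E = 0)
D = 0
Y = -5 (Y = -5 + (0*4)*(-2) = -5 + 0*(-2) = -5 + 0 = -5)
((-4*4)*(-20/(-8)))*Y = ((-4*4)*(-20/(-8)))*(-5) = -(-320)*(-1)/8*(-5) = -16*5/2*(-5) = -40*(-5) = 200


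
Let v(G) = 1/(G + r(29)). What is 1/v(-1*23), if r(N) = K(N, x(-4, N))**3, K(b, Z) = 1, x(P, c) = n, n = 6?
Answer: -22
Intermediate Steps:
x(P, c) = 6
r(N) = 1 (r(N) = 1**3 = 1)
v(G) = 1/(1 + G) (v(G) = 1/(G + 1) = 1/(1 + G))
1/v(-1*23) = 1/(1/(1 - 1*23)) = 1/(1/(1 - 23)) = 1/(1/(-22)) = 1/(-1/22) = -22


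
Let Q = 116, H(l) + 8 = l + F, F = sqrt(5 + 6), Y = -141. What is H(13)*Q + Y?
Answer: 439 + 116*sqrt(11) ≈ 823.73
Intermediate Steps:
F = sqrt(11) ≈ 3.3166
H(l) = -8 + l + sqrt(11) (H(l) = -8 + (l + sqrt(11)) = -8 + l + sqrt(11))
H(13)*Q + Y = (-8 + 13 + sqrt(11))*116 - 141 = (5 + sqrt(11))*116 - 141 = (580 + 116*sqrt(11)) - 141 = 439 + 116*sqrt(11)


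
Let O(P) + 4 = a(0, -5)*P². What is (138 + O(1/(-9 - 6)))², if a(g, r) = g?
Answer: 17956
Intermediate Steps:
O(P) = -4 (O(P) = -4 + 0*P² = -4 + 0 = -4)
(138 + O(1/(-9 - 6)))² = (138 - 4)² = 134² = 17956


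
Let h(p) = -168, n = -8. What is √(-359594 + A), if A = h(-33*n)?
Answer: I*√359762 ≈ 599.8*I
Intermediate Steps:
A = -168
√(-359594 + A) = √(-359594 - 168) = √(-359762) = I*√359762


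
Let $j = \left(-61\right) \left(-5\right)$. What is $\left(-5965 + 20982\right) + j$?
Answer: $15322$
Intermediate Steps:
$j = 305$
$\left(-5965 + 20982\right) + j = \left(-5965 + 20982\right) + 305 = 15017 + 305 = 15322$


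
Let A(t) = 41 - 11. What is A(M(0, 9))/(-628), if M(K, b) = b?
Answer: -15/314 ≈ -0.047771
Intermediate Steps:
A(t) = 30
A(M(0, 9))/(-628) = 30/(-628) = 30*(-1/628) = -15/314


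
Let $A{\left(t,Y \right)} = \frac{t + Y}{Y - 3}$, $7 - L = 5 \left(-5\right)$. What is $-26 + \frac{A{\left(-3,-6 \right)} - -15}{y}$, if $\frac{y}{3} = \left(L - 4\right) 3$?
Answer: $- \frac{1634}{63} \approx -25.936$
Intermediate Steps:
$L = 32$ ($L = 7 - 5 \left(-5\right) = 7 - -25 = 7 + 25 = 32$)
$y = 252$ ($y = 3 \left(32 - 4\right) 3 = 3 \cdot 28 \cdot 3 = 3 \cdot 84 = 252$)
$A{\left(t,Y \right)} = \frac{Y + t}{-3 + Y}$
$-26 + \frac{A{\left(-3,-6 \right)} - -15}{y} = -26 + \frac{\frac{-6 - 3}{-3 - 6} - -15}{252} = -26 + \frac{\frac{1}{-9} \left(-9\right) + 15}{252} = -26 + \frac{\left(- \frac{1}{9}\right) \left(-9\right) + 15}{252} = -26 + \frac{1 + 15}{252} = -26 + \frac{1}{252} \cdot 16 = -26 + \frac{4}{63} = - \frac{1634}{63}$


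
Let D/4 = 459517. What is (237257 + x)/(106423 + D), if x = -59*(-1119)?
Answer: 303278/1944491 ≈ 0.15597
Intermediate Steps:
x = 66021
D = 1838068 (D = 4*459517 = 1838068)
(237257 + x)/(106423 + D) = (237257 + 66021)/(106423 + 1838068) = 303278/1944491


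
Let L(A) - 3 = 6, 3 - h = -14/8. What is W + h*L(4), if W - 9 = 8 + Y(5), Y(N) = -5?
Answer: 219/4 ≈ 54.750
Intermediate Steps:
h = 19/4 (h = 3 - (-14)/8 = 3 - 1*(-7/4) = 3 + 7/4 = 19/4 ≈ 4.7500)
L(A) = 9 (L(A) = 3 + 6 = 9)
W = 12 (W = 9 + (8 - 5) = 9 + 3 = 12)
W + h*L(4) = 12 + (19/4)*9 = 12 + 171/4 = 219/4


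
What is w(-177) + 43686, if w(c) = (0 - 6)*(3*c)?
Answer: 46872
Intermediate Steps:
w(c) = -18*c
w(-177) + 43686 = -18*(-177) + 43686 = 3186 + 43686 = 46872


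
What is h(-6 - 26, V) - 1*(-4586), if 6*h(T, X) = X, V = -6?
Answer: 4585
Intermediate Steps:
h(T, X) = X/6
h(-6 - 26, V) - 1*(-4586) = (1/6)*(-6) - 1*(-4586) = -1 + 4586 = 4585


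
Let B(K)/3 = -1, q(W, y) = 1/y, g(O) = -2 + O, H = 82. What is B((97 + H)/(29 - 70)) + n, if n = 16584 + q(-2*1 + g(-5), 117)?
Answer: 1939978/117 ≈ 16581.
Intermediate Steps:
B(K) = -3 (B(K) = 3*(-1) = -3)
n = 1940329/117 (n = 16584 + 1/117 = 1940329/117 ≈ 16584.)
B((97 + H)/(29 - 70)) + n = -3 + 1940329/117 = 1939978/117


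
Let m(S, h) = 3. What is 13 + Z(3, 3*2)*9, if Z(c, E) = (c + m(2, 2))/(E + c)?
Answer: 19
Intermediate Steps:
Z(c, E) = (3 + c)/(E + c) (Z(c, E) = (c + 3)/(E + c) = (3 + c)/(E + c))
13 + Z(3, 3*2)*9 = 13 + ((3 + 3)/(3*2 + 3))*9 = 13 + (6/(6 + 3))*9 = 13 + (6/9)*9 = 13 + ((⅑)*6)*9 = 13 + (⅔)*9 = 13 + 6 = 19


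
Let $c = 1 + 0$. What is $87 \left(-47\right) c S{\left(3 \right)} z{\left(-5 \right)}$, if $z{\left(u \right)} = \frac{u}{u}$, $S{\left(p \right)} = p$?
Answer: $-12267$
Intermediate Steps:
$c = 1$
$z{\left(u \right)} = 1$
$87 \left(-47\right) c S{\left(3 \right)} z{\left(-5 \right)} = 87 \left(-47\right) 1 \cdot 3 \cdot 1 = - 4089 \cdot 3 \cdot 1 = \left(-4089\right) 3 = -12267$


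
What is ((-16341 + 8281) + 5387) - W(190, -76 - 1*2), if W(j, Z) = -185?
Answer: -2488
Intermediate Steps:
((-16341 + 8281) + 5387) - W(190, -76 - 1*2) = ((-16341 + 8281) + 5387) - 1*(-185) = (-8060 + 5387) + 185 = -2673 + 185 = -2488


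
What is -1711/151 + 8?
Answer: -503/151 ≈ -3.3311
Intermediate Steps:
-1711/151 + 8 = -503/151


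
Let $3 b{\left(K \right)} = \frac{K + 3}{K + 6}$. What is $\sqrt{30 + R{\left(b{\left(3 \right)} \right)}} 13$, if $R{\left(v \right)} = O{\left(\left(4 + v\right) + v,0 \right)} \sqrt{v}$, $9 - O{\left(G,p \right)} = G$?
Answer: $\frac{13 \sqrt{2430 + 123 \sqrt{2}}}{9} \approx 73.708$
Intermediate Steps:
$b{\left(K \right)} = \frac{3 + K}{3 \left(6 + K\right)}$ ($b{\left(K \right)} = \frac{\left(K + 3\right) \frac{1}{K + 6}}{3} = \frac{\left(3 + K\right) \frac{1}{6 + K}}{3} = \frac{\frac{1}{6 + K} \left(3 + K\right)}{3} = \frac{3 + K}{3 \left(6 + K\right)}$)
$O{\left(G,p \right)} = 9 - G$
$R{\left(v \right)} = \sqrt{v} \left(5 - 2 v\right)$ ($R{\left(v \right)} = \left(9 - \left(\left(4 + v\right) + v\right)\right) \sqrt{v} = \left(9 - \left(4 + 2 v\right)\right) \sqrt{v} = \left(5 - 2 v\right) \sqrt{v} = \sqrt{v} \left(5 - 2 v\right)$)
$\sqrt{30 + R{\left(b{\left(3 \right)} \right)}} 13 = \sqrt{30 + \sqrt{\frac{3 + 3}{3 \left(6 + 3\right)}} \left(5 - 2 \frac{3 + 3}{3 \left(6 + 3\right)}\right)} 13 = \sqrt{30 + \sqrt{\frac{1}{3} \cdot \frac{1}{9} \cdot 6} \left(5 - 2 \cdot \frac{1}{3} \cdot \frac{1}{9} \cdot 6\right)} 13 = \sqrt{30 + \sqrt{\frac{2}{9}} \left(5 - \frac{4}{9}\right)} 13 = \sqrt{30 + \frac{\sqrt{2}}{3} \left(5 - \frac{4}{9}\right)} 13 = \sqrt{30 + \frac{\sqrt{2}}{3} \cdot \frac{41}{9}} \cdot 13 = \sqrt{30 + \frac{41 \sqrt{2}}{27}} \cdot 13 = 13 \sqrt{30 + \frac{41 \sqrt{2}}{27}}$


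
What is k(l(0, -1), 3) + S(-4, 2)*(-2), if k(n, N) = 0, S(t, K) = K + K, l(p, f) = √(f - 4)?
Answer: -8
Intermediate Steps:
l(p, f) = √(-4 + f)
S(t, K) = 2*K
k(l(0, -1), 3) + S(-4, 2)*(-2) = 0 + (2*2)*(-2) = 0 + 4*(-2) = 0 - 8 = -8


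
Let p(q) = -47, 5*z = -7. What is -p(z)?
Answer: 47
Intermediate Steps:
z = -7/5 (z = (⅕)*(-7) = -7/5 ≈ -1.4000)
-p(z) = -1*(-47) = 47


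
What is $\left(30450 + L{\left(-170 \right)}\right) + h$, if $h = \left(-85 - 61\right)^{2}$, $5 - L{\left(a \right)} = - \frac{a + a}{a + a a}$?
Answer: $\frac{8749297}{169} \approx 51771.0$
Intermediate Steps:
$L{\left(a \right)} = 5 + \frac{2 a}{a + a^{2}}$ ($L{\left(a \right)} = 5 - - \frac{a + a}{a + a a} = 5 - - \frac{2 a}{a + a^{2}} = 5 + \frac{2 a}{a + a^{2}}$)
$h = 21316$ ($h = \left(-146\right)^{2} = 21316$)
$\left(30450 + L{\left(-170 \right)}\right) + h = \left(30450 + \frac{7 + 5 \left(-170\right)}{1 - 170}\right) + 21316 = \left(30450 + \frac{7 - 850}{-169}\right) + 21316 = \left(30450 - - \frac{843}{169}\right) + 21316 = \left(30450 + \frac{843}{169}\right) + 21316 = \frac{5146893}{169} + 21316 = \frac{8749297}{169}$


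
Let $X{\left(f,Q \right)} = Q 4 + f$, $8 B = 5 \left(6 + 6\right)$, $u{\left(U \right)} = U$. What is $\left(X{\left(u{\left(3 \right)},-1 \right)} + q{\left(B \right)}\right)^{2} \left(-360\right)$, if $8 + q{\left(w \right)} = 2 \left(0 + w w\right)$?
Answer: $-3856410$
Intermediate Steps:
$B = \frac{15}{2}$ ($B = \frac{5 \left(6 + 6\right)}{8} = \frac{5 \cdot 12}{8} = \frac{1}{8} \cdot 60 = \frac{15}{2} \approx 7.5$)
$q{\left(w \right)} = -8 + 2 w^{2}$ ($q{\left(w \right)} = -8 + 2 \left(0 + w w\right) = -8 + 2 \left(0 + w^{2}\right) = -8 + 2 w^{2}$)
$X{\left(f,Q \right)} = f + 4 Q$ ($X{\left(f,Q \right)} = 4 Q + f = f + 4 Q$)
$\left(X{\left(u{\left(3 \right)},-1 \right)} + q{\left(B \right)}\right)^{2} \left(-360\right) = \left(\left(3 + 4 \left(-1\right)\right) - \left(8 - 2 \left(\frac{15}{2}\right)^{2}\right)\right)^{2} \left(-360\right) = \left(\left(3 - 4\right) + \left(-8 + 2 \cdot \frac{225}{4}\right)\right)^{2} \left(-360\right) = \left(-1 + \left(-8 + \frac{225}{2}\right)\right)^{2} \left(-360\right) = \left(-1 + \frac{209}{2}\right)^{2} \left(-360\right) = \left(\frac{207}{2}\right)^{2} \left(-360\right) = \frac{42849}{4} \left(-360\right) = -3856410$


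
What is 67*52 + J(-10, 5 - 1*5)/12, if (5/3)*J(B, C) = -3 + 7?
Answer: 17421/5 ≈ 3484.2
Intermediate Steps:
J(B, C) = 12/5 (J(B, C) = 3*(-3 + 7)/5 = (3/5)*4 = 12/5)
67*52 + J(-10, 5 - 1*5)/12 = 67*52 + (12/5)/12 = 3484 + (12/5)*(1/12) = 3484 + 1/5 = 17421/5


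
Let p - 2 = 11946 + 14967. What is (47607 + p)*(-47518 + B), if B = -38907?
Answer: -6440563850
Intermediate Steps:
p = 26915 (p = 2 + (11946 + 14967) = 2 + 26913 = 26915)
(47607 + p)*(-47518 + B) = (47607 + 26915)*(-47518 - 38907) = 74522*(-86425) = -6440563850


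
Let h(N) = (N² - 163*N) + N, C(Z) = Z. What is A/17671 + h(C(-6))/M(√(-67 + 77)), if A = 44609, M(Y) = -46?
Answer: -7880177/406433 ≈ -19.389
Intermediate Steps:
h(N) = N² - 162*N
A/17671 + h(C(-6))/M(√(-67 + 77)) = 44609/17671 - 6*(-162 - 6)/(-46) = 44609*(1/17671) - 6*(-168)*(-1/46) = 44609/17671 + 1008*(-1/46) = 44609/17671 - 504/23 = -7880177/406433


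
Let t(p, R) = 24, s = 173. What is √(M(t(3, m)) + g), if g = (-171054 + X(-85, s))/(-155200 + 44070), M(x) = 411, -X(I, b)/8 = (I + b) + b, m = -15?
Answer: √1273760169090/55565 ≈ 20.312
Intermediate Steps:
X(I, b) = -16*b - 8*I (X(I, b) = -8*((I + b) + b) = -8*(I + 2*b) = -16*b - 8*I)
g = 86571/55565 (g = (-171054 + (-16*173 - 8*(-85)))/(-155200 + 44070) = (-171054 + (-2768 + 680))/(-111130) = (-171054 - 2088)*(-1/111130) = -173142*(-1/111130) = 86571/55565 ≈ 1.5580)
√(M(t(3, m)) + g) = √(411 + 86571/55565) = √(22923786/55565) = √1273760169090/55565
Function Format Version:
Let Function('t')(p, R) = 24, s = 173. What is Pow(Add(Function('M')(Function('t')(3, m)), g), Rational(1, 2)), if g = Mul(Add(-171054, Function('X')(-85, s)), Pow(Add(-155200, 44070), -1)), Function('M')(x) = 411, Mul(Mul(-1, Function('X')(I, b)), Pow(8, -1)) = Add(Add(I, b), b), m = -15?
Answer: Mul(Rational(1, 55565), Pow(1273760169090, Rational(1, 2))) ≈ 20.312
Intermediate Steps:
Function('X')(I, b) = Add(Mul(-16, b), Mul(-8, I)) (Function('X')(I, b) = Mul(-8, Add(Add(I, b), b)) = Mul(-8, Add(I, Mul(2, b))) = Add(Mul(-16, b), Mul(-8, I)))
g = Rational(86571, 55565) (g = Mul(Add(-171054, Add(Mul(-16, 173), Mul(-8, -85))), Pow(Add(-155200, 44070), -1)) = Mul(Add(-171054, Add(-2768, 680)), Pow(-111130, -1)) = Mul(Add(-171054, -2088), Rational(-1, 111130)) = Mul(-173142, Rational(-1, 111130)) = Rational(86571, 55565) ≈ 1.5580)
Pow(Add(Function('M')(Function('t')(3, m)), g), Rational(1, 2)) = Pow(Add(411, Rational(86571, 55565)), Rational(1, 2)) = Pow(Rational(22923786, 55565), Rational(1, 2)) = Mul(Rational(1, 55565), Pow(1273760169090, Rational(1, 2)))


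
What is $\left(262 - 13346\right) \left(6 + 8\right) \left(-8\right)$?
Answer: $1465408$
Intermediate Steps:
$\left(262 - 13346\right) \left(6 + 8\right) \left(-8\right) = \left(262 - 13346\right) 14 \left(-8\right) = \left(-13084\right) \left(-112\right) = 1465408$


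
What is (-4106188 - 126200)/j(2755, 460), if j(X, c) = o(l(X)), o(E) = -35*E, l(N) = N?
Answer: 4232388/96425 ≈ 43.893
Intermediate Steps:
j(X, c) = -35*X
(-4106188 - 126200)/j(2755, 460) = (-4106188 - 126200)/((-35*2755)) = -4232388/(-96425) = -4232388*(-1/96425) = 4232388/96425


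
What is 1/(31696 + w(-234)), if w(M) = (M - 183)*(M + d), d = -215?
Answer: 1/218929 ≈ 4.5677e-6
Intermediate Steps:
w(M) = (-215 + M)*(-183 + M) (w(M) = (M - 183)*(M - 215) = (-183 + M)*(-215 + M) = (-215 + M)*(-183 + M))
1/(31696 + w(-234)) = 1/(31696 + (39345 + (-234)² - 398*(-234))) = 1/(31696 + (39345 + 54756 + 93132)) = 1/(31696 + 187233) = 1/218929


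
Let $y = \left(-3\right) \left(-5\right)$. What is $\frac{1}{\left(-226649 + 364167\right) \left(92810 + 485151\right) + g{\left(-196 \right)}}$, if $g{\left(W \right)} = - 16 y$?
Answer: $\frac{1}{79480040558} \approx 1.2582 \cdot 10^{-11}$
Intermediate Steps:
$y = 15$
$g{\left(W \right)} = -240$ ($g{\left(W \right)} = \left(-16\right) 15 = -240$)
$\frac{1}{\left(-226649 + 364167\right) \left(92810 + 485151\right) + g{\left(-196 \right)}} = \frac{1}{\left(-226649 + 364167\right) \left(92810 + 485151\right) - 240} = \frac{1}{137518 \cdot 577961 - 240} = \frac{1}{79480040798 - 240} = \frac{1}{79480040558}$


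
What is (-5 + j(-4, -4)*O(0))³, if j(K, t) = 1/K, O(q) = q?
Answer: -125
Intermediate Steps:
(-5 + j(-4, -4)*O(0))³ = (-5 + 0/(-4))³ = (-5 - ¼*0)³ = (-5 + 0)³ = (-5)³ = -125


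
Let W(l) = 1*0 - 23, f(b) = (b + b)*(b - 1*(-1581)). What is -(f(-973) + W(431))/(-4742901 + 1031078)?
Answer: -1183191/3711823 ≈ -0.31876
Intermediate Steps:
f(b) = 2*b*(1581 + b) (f(b) = (2*b)*(b + 1581) = (2*b)*(1581 + b) = 2*b*(1581 + b))
W(l) = -23 (W(l) = 0 - 23 = -23)
-(f(-973) + W(431))/(-4742901 + 1031078) = -(2*(-973)*(1581 - 973) - 23)/(-4742901 + 1031078) = -(2*(-973)*608 - 23)/(-3711823) = -(-1183168 - 23)*(-1)/3711823 = -(-1183191)*(-1)/3711823 = -1*1183191/3711823 = -1183191/3711823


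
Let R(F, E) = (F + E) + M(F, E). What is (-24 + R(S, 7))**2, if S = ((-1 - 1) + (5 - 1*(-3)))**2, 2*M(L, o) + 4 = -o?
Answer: 729/4 ≈ 182.25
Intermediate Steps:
M(L, o) = -2 - o/2 (M(L, o) = -2 + (-o)/2 = -2 - o/2)
S = 36 (S = (-2 + (5 + 3))**2 = (-2 + 8)**2 = 6**2 = 36)
R(F, E) = -2 + F + E/2 (R(F, E) = (F + E) + (-2 - E/2) = (E + F) + (-2 - E/2) = -2 + F + E/2)
(-24 + R(S, 7))**2 = (-24 + (-2 + 36 + (1/2)*7))**2 = (-24 + (-2 + 36 + 7/2))**2 = (-24 + 75/2)**2 = (27/2)**2 = 729/4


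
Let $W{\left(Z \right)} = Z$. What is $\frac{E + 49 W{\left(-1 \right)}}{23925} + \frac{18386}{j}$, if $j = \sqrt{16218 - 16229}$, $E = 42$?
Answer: $- \frac{7}{23925} - \frac{18386 i \sqrt{11}}{11} \approx -0.00029258 - 5543.6 i$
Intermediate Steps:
$j = i \sqrt{11}$ ($j = \sqrt{-11} = i \sqrt{11} \approx 3.3166 i$)
$\frac{E + 49 W{\left(-1 \right)}}{23925} + \frac{18386}{j} = \frac{42 + 49 \left(-1\right)}{23925} + \frac{18386}{i \sqrt{11}} = \left(42 - 49\right) \frac{1}{23925} + 18386 \left(- \frac{i \sqrt{11}}{11}\right) = \left(-7\right) \frac{1}{23925} - \frac{18386 i \sqrt{11}}{11} = - \frac{7}{23925} - \frac{18386 i \sqrt{11}}{11}$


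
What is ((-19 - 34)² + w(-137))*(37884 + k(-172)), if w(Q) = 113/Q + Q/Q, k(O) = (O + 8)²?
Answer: 24931036460/137 ≈ 1.8198e+8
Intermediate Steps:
k(O) = (8 + O)²
w(Q) = 1 + 113/Q (w(Q) = 113/Q + 1 = 1 + 113/Q)
((-19 - 34)² + w(-137))*(37884 + k(-172)) = ((-19 - 34)² + (113 - 137)/(-137))*(37884 + (8 - 172)²) = ((-53)² - 1/137*(-24))*(37884 + (-164)²) = (2809 + 24/137)*(37884 + 26896) = (384857/137)*64780 = 24931036460/137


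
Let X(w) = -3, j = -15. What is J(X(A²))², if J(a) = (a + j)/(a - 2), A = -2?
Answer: 324/25 ≈ 12.960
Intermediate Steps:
J(a) = (-15 + a)/(-2 + a) (J(a) = (a - 15)/(a - 2) = (-15 + a)/(-2 + a))
J(X(A²))² = ((-15 - 3)/(-2 - 3))² = (-18/(-5))² = (-⅕*(-18))² = (18/5)² = 324/25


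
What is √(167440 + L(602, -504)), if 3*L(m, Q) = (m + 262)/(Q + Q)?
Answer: √8204546/7 ≈ 409.19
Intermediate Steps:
L(m, Q) = (262 + m)/(6*Q) (L(m, Q) = ((m + 262)/(Q + Q))/3 = ((262 + m)/((2*Q)))/3 = ((262 + m)*(1/(2*Q)))/3 = ((262 + m)/(2*Q))/3 = (262 + m)/(6*Q))
√(167440 + L(602, -504)) = √(167440 + (⅙)*(262 + 602)/(-504)) = √(167440 + (⅙)*(-1/504)*864) = √(167440 - 2/7) = √(1172078/7) = √8204546/7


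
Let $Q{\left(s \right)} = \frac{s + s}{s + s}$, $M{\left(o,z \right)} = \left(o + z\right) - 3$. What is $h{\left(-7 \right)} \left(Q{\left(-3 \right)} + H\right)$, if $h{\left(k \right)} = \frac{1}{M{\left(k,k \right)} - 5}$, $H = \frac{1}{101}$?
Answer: $- \frac{51}{1111} \approx -0.045905$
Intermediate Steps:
$M{\left(o,z \right)} = -3 + o + z$
$H = \frac{1}{101} \approx 0.009901$
$h{\left(k \right)} = \frac{1}{-8 + 2 k}$ ($h{\left(k \right)} = \frac{1}{\left(-3 + k + k\right) - 5} = \frac{1}{\left(-3 + 2 k\right) - 5} = \frac{1}{-8 + 2 k}$)
$Q{\left(s \right)} = 1$ ($Q{\left(s \right)} = \frac{2 s}{2 s} = 2 s \frac{1}{2 s} = 1$)
$h{\left(-7 \right)} \left(Q{\left(-3 \right)} + H\right) = \frac{1}{2 \left(-4 - 7\right)} \left(1 + \frac{1}{101}\right) = \frac{1}{2 \left(-11\right)} \frac{102}{101} = \frac{1}{2} \left(- \frac{1}{11}\right) \frac{102}{101} = \left(- \frac{1}{22}\right) \frac{102}{101} = - \frac{51}{1111}$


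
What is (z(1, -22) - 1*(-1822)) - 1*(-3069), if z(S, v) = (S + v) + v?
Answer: 4848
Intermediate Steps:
z(S, v) = S + 2*v
(z(1, -22) - 1*(-1822)) - 1*(-3069) = ((1 + 2*(-22)) - 1*(-1822)) - 1*(-3069) = ((1 - 44) + 1822) + 3069 = (-43 + 1822) + 3069 = 1779 + 3069 = 4848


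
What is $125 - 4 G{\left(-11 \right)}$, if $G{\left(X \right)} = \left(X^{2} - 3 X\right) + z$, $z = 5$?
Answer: $-511$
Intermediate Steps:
$G{\left(X \right)} = 5 + X^{2} - 3 X$ ($G{\left(X \right)} = \left(X^{2} - 3 X\right) + 5 = 5 + X^{2} - 3 X$)
$125 - 4 G{\left(-11 \right)} = 125 - 4 \left(5 + \left(-11\right)^{2} - -33\right) = 125 - 4 \left(5 + 121 + 33\right) = 125 - 636 = -511$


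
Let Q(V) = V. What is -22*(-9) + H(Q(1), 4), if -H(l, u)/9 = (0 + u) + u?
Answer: 126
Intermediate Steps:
H(l, u) = -18*u (H(l, u) = -9*((0 + u) + u) = -9*(u + u) = -18*u)
-22*(-9) + H(Q(1), 4) = -22*(-9) - 18*4 = 198 - 72 = 126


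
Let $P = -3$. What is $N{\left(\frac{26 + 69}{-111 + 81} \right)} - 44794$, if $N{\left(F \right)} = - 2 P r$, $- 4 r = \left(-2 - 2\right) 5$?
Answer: $-44764$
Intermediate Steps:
$r = 5$ ($r = - \frac{\left(-2 - 2\right) 5}{4} = - \frac{\left(-4\right) 5}{4} = \left(- \frac{1}{4}\right) \left(-20\right) = 5$)
$N{\left(F \right)} = 30$ ($N{\left(F \right)} = \left(-2\right) \left(-3\right) 5 = 6 \cdot 5 = 30$)
$N{\left(\frac{26 + 69}{-111 + 81} \right)} - 44794 = 30 - 44794 = -44764$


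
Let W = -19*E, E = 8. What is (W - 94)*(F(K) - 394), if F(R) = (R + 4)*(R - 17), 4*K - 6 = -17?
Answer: 823977/8 ≈ 1.0300e+5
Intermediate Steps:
K = -11/4 (K = 3/2 + (¼)*(-17) = 3/2 - 17/4 = -11/4 ≈ -2.7500)
F(R) = (-17 + R)*(4 + R) (F(R) = (4 + R)*(-17 + R) = (-17 + R)*(4 + R))
W = -152 (W = -19*8 = -1*152 = -152)
(W - 94)*(F(K) - 394) = (-152 - 94)*((-68 + (-11/4)² - 13*(-11/4)) - 394) = -246*((-68 + 121/16 + 143/4) - 394) = -246*(-395/16 - 394) = -246*(-6699/16) = 823977/8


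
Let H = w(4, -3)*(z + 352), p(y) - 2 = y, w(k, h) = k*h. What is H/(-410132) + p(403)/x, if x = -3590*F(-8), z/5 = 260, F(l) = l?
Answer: 36772437/588949552 ≈ 0.062437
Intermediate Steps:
w(k, h) = h*k
p(y) = 2 + y
z = 1300 (z = 5*260 = 1300)
H = -19824 (H = (-3*4)*(1300 + 352) = -12*1652 = -19824)
x = 28720 (x = -3590*(-8) = 28720)
H/(-410132) + p(403)/x = -19824/(-410132) + (2 + 403)/28720 = -19824*(-1/410132) + 405*(1/28720) = 4956/102533 + 81/5744 = 36772437/588949552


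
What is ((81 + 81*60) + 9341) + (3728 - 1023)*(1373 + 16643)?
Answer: 48747562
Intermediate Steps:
((81 + 81*60) + 9341) + (3728 - 1023)*(1373 + 16643) = ((81 + 4860) + 9341) + 2705*18016 = (4941 + 9341) + 48733280 = 14282 + 48733280 = 48747562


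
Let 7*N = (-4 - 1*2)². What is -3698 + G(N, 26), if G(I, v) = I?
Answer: -25850/7 ≈ -3692.9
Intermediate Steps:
N = 36/7 (N = (-4 - 1*2)²/7 = (-4 - 2)²/7 = (⅐)*(-6)² = (⅐)*36 = 36/7 ≈ 5.1429)
-3698 + G(N, 26) = -3698 + 36/7 = -25850/7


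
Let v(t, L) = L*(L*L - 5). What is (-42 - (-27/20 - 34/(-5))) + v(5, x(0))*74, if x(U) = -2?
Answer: 2011/20 ≈ 100.55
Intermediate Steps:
v(t, L) = L*(-5 + L²) (v(t, L) = L*(L² - 5) = L*(-5 + L²))
(-42 - (-27/20 - 34/(-5))) + v(5, x(0))*74 = (-42 - (-27/20 - 34/(-5))) - 2*(-5 + (-2)²)*74 = (-42 - (-27*1/20 - 34*(-⅕))) - 2*(-5 + 4)*74 = (-42 - (-27/20 + 34/5)) - 2*(-1)*74 = (-42 - 1*109/20) + 2*74 = (-42 - 109/20) + 148 = -949/20 + 148 = 2011/20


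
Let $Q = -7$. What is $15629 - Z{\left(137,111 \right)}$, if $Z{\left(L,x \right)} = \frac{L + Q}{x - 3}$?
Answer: $\frac{843901}{54} \approx 15628.0$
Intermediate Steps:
$Z{\left(L,x \right)} = \frac{-7 + L}{-3 + x}$ ($Z{\left(L,x \right)} = \frac{L - 7}{x - 3} = \frac{-7 + L}{-3 + x}$)
$15629 - Z{\left(137,111 \right)} = 15629 - \frac{-7 + 137}{-3 + 111} = 15629 - \frac{1}{108} \cdot 130 = 15629 - \frac{65}{54} = \frac{843901}{54}$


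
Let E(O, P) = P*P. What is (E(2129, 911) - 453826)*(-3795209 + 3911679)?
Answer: 43803784650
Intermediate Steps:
E(O, P) = P²
(E(2129, 911) - 453826)*(-3795209 + 3911679) = (911² - 453826)*(-3795209 + 3911679) = (829921 - 453826)*116470 = 376095*116470 = 43803784650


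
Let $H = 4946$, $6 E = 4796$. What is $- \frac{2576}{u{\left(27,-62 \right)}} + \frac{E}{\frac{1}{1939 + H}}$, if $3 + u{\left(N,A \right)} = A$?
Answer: $\frac{357724226}{65} \approx 5.5034 \cdot 10^{6}$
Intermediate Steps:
$E = \frac{2398}{3}$ ($E = \frac{1}{6} \cdot 4796 = \frac{2398}{3} \approx 799.33$)
$u{\left(N,A \right)} = -3 + A$
$- \frac{2576}{u{\left(27,-62 \right)}} + \frac{E}{\frac{1}{1939 + H}} = - \frac{2576}{-3 - 62} + \frac{2398}{3 \frac{1}{1939 + 4946}} = - \frac{2576}{-65} + \frac{2398}{3 \cdot \frac{1}{6885}} = \left(-2576\right) \left(- \frac{1}{65}\right) + \frac{2398 \frac{1}{\frac{1}{6885}}}{3} = \frac{2576}{65} + \frac{2398}{3} \cdot 6885 = \frac{2576}{65} + 5503410 = \frac{357724226}{65}$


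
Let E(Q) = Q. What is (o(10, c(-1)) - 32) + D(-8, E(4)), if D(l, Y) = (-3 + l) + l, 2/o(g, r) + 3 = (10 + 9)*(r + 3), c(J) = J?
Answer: -1783/35 ≈ -50.943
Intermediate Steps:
o(g, r) = 2/(54 + 19*r) (o(g, r) = 2/(-3 + (10 + 9)*(r + 3)) = 2/(-3 + 19*(3 + r)) = 2/(-3 + (57 + 19*r)) = 2/(54 + 19*r))
D(l, Y) = -3 + 2*l
(o(10, c(-1)) - 32) + D(-8, E(4)) = (2/(54 + 19*(-1)) - 32) + (-3 + 2*(-8)) = (2/(54 - 19) - 32) + (-3 - 16) = (2/35 - 32) - 19 = -1118/35 - 19 = -1783/35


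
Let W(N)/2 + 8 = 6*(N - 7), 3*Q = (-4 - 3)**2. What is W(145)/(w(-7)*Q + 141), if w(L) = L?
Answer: 123/2 ≈ 61.500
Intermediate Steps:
Q = 49/3 (Q = (-4 - 3)**2/3 = (1/3)*(-7)**2 = (1/3)*49 = 49/3 ≈ 16.333)
W(N) = -100 + 12*N (W(N) = -16 + 2*(6*(N - 7)) = -16 + 2*(6*(-7 + N)) = -16 + 2*(-42 + 6*N) = -16 + (-84 + 12*N) = -100 + 12*N)
W(145)/(w(-7)*Q + 141) = (-100 + 12*145)/(-7*49/3 + 141) = (-100 + 1740)/(-343/3 + 141) = 1640/(80/3) = 1640*(3/80) = 123/2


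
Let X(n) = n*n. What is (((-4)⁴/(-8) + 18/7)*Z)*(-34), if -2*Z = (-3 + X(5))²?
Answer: -1694968/7 ≈ -2.4214e+5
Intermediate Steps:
X(n) = n²
Z = -242 (Z = -(-3 + 5²)²/2 = -(-3 + 25)²/2 = -½*22² = -½*484 = -242)
(((-4)⁴/(-8) + 18/7)*Z)*(-34) = (((-4)⁴/(-8) + 18/7)*(-242))*(-34) = ((256*(-⅛) + 18*(⅐))*(-242))*(-34) = ((-32 + 18/7)*(-242))*(-34) = -206/7*(-242)*(-34) = (49852/7)*(-34) = -1694968/7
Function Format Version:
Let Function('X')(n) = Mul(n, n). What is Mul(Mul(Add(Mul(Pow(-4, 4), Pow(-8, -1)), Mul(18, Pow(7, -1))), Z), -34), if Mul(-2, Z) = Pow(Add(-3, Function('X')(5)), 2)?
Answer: Rational(-1694968, 7) ≈ -2.4214e+5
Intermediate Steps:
Function('X')(n) = Pow(n, 2)
Z = -242 (Z = Mul(Rational(-1, 2), Pow(Add(-3, Pow(5, 2)), 2)) = Mul(Rational(-1, 2), Pow(Add(-3, 25), 2)) = Mul(Rational(-1, 2), Pow(22, 2)) = Mul(Rational(-1, 2), 484) = -242)
Mul(Mul(Add(Mul(Pow(-4, 4), Pow(-8, -1)), Mul(18, Pow(7, -1))), Z), -34) = Mul(Mul(Add(Mul(Pow(-4, 4), Pow(-8, -1)), Mul(18, Pow(7, -1))), -242), -34) = Mul(Mul(Add(Mul(256, Rational(-1, 8)), Mul(18, Rational(1, 7))), -242), -34) = Mul(Mul(Add(-32, Rational(18, 7)), -242), -34) = Mul(Mul(Rational(-206, 7), -242), -34) = Mul(Rational(49852, 7), -34) = Rational(-1694968, 7)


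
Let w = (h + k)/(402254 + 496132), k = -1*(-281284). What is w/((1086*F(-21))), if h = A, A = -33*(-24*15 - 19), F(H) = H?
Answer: -293791/20488591116 ≈ -1.4339e-5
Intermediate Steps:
k = 281284
A = 12507 (A = -33*(-360 - 19) = -33*(-379) = 12507)
h = 12507
w = 293791/898386 (w = (12507 + 281284)/(402254 + 496132) = 293791/898386 ≈ 0.32702)
w/((1086*F(-21))) = 293791/(898386*((1086*(-21)))) = (293791/898386)/(-22806) = (293791/898386)*(-1/22806) = -293791/20488591116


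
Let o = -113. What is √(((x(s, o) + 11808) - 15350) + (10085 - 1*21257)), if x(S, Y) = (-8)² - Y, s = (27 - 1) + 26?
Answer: I*√14537 ≈ 120.57*I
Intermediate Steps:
s = 52 (s = 26 + 26 = 52)
x(S, Y) = 64 - Y
√(((x(s, o) + 11808) - 15350) + (10085 - 1*21257)) = √((((64 - 1*(-113)) + 11808) - 15350) + (10085 - 1*21257)) = √((((64 + 113) + 11808) - 15350) + (10085 - 21257)) = √(((177 + 11808) - 15350) - 11172) = √((11985 - 15350) - 11172) = √(-3365 - 11172) = √(-14537) = I*√14537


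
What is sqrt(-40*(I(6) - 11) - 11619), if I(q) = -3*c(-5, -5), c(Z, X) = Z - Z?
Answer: I*sqrt(11179) ≈ 105.73*I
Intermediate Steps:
c(Z, X) = 0
I(q) = 0 (I(q) = -3*0 = 0)
sqrt(-40*(I(6) - 11) - 11619) = sqrt(-40*(0 - 11) - 11619) = sqrt(-40*(-11) - 11619) = sqrt(440 - 11619) = sqrt(-11179) = I*sqrt(11179)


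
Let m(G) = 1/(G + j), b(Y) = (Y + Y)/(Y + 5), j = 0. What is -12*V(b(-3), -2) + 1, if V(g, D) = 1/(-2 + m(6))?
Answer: 83/11 ≈ 7.5455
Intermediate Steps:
b(Y) = 2*Y/(5 + Y) (b(Y) = (2*Y)/(5 + Y) = 2*Y/(5 + Y))
m(G) = 1/G (m(G) = 1/(G + 0) = 1/G)
V(g, D) = -6/11 (V(g, D) = 1/(-2 + 1/6) = 1/(-2 + ⅙) = 1/(-11/6) = -6/11)
-12*V(b(-3), -2) + 1 = -12*(-6/11) + 1 = 72/11 + 1 = 83/11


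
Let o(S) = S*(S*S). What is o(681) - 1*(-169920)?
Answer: 315991161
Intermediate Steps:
o(S) = S³ (o(S) = S*S² = S³)
o(681) - 1*(-169920) = 681³ - 1*(-169920) = 315821241 + 169920 = 315991161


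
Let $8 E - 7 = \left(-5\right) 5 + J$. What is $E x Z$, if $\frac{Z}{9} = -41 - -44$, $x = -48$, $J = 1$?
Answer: $2754$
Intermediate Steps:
$E = - \frac{17}{8}$ ($E = \frac{7}{8} + \frac{\left(-5\right) 5 + 1}{8} = \frac{7}{8} + \frac{-25 + 1}{8} = \frac{7}{8} + \frac{1}{8} \left(-24\right) = \frac{7}{8} - 3 = - \frac{17}{8} \approx -2.125$)
$Z = 27$ ($Z = 9 \left(-41 - -44\right) = 9 \left(-41 + 44\right) = 9 \cdot 3 = 27$)
$E x Z = \left(- \frac{17}{8}\right) \left(-48\right) 27 = 102 \cdot 27 = 2754$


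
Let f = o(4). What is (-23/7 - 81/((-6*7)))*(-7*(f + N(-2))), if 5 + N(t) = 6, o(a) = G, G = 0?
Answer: 19/2 ≈ 9.5000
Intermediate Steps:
o(a) = 0
f = 0
N(t) = 1 (N(t) = -5 + 6 = 1)
(-23/7 - 81/((-6*7)))*(-7*(f + N(-2))) = (-23/7 - 81/((-6*7)))*(-7*(0 + 1)) = (-23*⅐ - 81/(-42))*(-7*1) = (-23/7 - 81*(-1/42))*(-7) = (-23/7 + 27/14)*(-7) = -19/14*(-7) = 19/2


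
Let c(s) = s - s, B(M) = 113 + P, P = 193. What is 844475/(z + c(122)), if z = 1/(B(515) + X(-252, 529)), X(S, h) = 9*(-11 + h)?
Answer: 4195351800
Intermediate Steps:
B(M) = 306 (B(M) = 113 + 193 = 306)
X(S, h) = -99 + 9*h
z = 1/4968 (z = 1/(306 + (-99 + 9*529)) = 1/(306 + (-99 + 4761)) = 1/(306 + 4662) = 1/4968 ≈ 0.00020129)
c(s) = 0
844475/(z + c(122)) = 844475/(1/4968 + 0) = 844475/(1/4968) = 844475*4968 = 4195351800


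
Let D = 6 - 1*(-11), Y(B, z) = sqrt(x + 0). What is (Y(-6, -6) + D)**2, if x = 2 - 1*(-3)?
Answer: (17 + sqrt(5))**2 ≈ 370.03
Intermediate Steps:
x = 5 (x = 2 + 3 = 5)
Y(B, z) = sqrt(5) (Y(B, z) = sqrt(5 + 0) = sqrt(5))
D = 17 (D = 6 + 11 = 17)
(Y(-6, -6) + D)**2 = (sqrt(5) + 17)**2 = (17 + sqrt(5))**2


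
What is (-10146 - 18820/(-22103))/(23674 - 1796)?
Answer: -112119109/241784717 ≈ -0.46371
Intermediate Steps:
(-10146 - 18820/(-22103))/(23674 - 1796) = (-10146 - 18820*(-1/22103))/21878 = (-10146 + 18820/22103)*(1/21878) = -224238218/22103*1/21878 = -112119109/241784717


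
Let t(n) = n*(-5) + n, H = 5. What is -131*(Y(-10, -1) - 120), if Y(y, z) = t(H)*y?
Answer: -10480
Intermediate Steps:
t(n) = -4*n (t(n) = -5*n + n = -4*n)
Y(y, z) = -20*y (Y(y, z) = (-4*5)*y = -20*y)
-131*(Y(-10, -1) - 120) = -131*(-20*(-10) - 120) = -131*(200 - 120) = -131*80 = -10480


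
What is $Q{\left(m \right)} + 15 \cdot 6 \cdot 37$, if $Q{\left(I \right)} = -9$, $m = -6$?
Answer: $3321$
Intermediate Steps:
$Q{\left(m \right)} + 15 \cdot 6 \cdot 37 = -9 + 15 \cdot 6 \cdot 37 = -9 + 90 \cdot 37 = -9 + 3330 = 3321$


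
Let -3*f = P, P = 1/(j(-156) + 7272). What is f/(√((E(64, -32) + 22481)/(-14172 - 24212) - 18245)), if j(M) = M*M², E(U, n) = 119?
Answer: -I*√420028123330/995131540233720 ≈ -6.5127e-10*I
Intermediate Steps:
j(M) = M³
P = -1/3789144 (P = 1/((-156)³ + 7272) = 1/(-3796416 + 7272) = 1/(-3789144) = -1/3789144 ≈ -2.6391e-7)
f = 1/11367432 (f = -⅓*(-1/3789144) = 1/11367432 ≈ 8.7971e-8)
f/(√((E(64, -32) + 22481)/(-14172 - 24212) - 18245)) = 1/(11367432*(√((119 + 22481)/(-14172 - 24212) - 18245))) = 1/(11367432*(√(22600/(-38384) - 18245))) = 1/(11367432*(√(22600*(-1/38384) - 18245))) = 1/(11367432*(√(-2825/4798 - 18245))) = 1/(11367432*(√(-87542335/4798))) = 1/(11367432*((I*√420028123330/4798))) = (-I*√420028123330/87542335)/11367432 = -I*√420028123330/995131540233720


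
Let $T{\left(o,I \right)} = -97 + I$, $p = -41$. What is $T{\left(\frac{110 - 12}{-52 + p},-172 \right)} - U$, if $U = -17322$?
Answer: $17053$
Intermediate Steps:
$T{\left(\frac{110 - 12}{-52 + p},-172 \right)} - U = \left(-97 - 172\right) - -17322 = -269 + 17322 = 17053$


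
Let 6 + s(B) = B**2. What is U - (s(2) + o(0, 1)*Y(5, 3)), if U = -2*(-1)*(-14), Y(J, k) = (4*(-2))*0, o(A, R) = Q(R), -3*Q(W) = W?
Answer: -26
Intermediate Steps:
Q(W) = -W/3
o(A, R) = -R/3
Y(J, k) = 0 (Y(J, k) = -8*0 = 0)
U = -28 (U = 2*(-14) = -28)
s(B) = -6 + B**2
U - (s(2) + o(0, 1)*Y(5, 3)) = -28 - ((-6 + 2**2) - 1/3*1*0) = -28 - ((-6 + 4) - 1/3*0) = -28 - (-2 + 0) = -28 - 1*(-2) = -28 + 2 = -26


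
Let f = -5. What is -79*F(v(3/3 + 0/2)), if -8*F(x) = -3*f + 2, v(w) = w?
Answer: 1343/8 ≈ 167.88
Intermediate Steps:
F(x) = -17/8 (F(x) = -(-3*(-5) + 2)/8 = -(15 + 2)/8 = -1/8*17 = -17/8)
-79*F(v(3/3 + 0/2)) = -79*(-17/8) = 1343/8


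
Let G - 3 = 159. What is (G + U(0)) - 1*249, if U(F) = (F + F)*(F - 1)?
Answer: -87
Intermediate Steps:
U(F) = 2*F*(-1 + F) (U(F) = (2*F)*(-1 + F) = 2*F*(-1 + F))
G = 162 (G = 3 + 159 = 162)
(G + U(0)) - 1*249 = (162 + 2*0*(-1 + 0)) - 1*249 = (162 + 2*0*(-1)) - 249 = (162 + 0) - 249 = 162 - 249 = -87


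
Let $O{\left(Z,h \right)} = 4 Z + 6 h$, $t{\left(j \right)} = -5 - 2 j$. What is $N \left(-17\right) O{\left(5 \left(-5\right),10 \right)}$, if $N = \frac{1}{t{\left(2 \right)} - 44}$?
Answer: $- \frac{680}{53} \approx -12.83$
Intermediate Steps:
$t{\left(j \right)} = -5 - 2 j$
$N = - \frac{1}{53}$ ($N = \frac{1}{\left(-5 - 4\right) - 44} = \frac{1}{-9 - 44} = \frac{1}{-53} = - \frac{1}{53} \approx -0.018868$)
$N \left(-17\right) O{\left(5 \left(-5\right),10 \right)} = \left(- \frac{1}{53}\right) \left(-17\right) \left(4 \cdot 5 \left(-5\right) + 6 \cdot 10\right) = \frac{17 \left(4 \left(-25\right) + 60\right)}{53} = \frac{17 \left(-100 + 60\right)}{53} = \frac{17}{53} \left(-40\right) = - \frac{680}{53}$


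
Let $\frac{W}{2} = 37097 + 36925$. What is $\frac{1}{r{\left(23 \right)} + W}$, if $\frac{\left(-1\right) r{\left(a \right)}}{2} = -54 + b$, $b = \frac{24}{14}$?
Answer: $\frac{7}{1037040} \approx 6.75 \cdot 10^{-6}$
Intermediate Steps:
$b = \frac{12}{7}$ ($b = 24 \cdot \frac{1}{14} = \frac{12}{7} \approx 1.7143$)
$W = 148044$ ($W = 2 \left(37097 + 36925\right) = 2 \cdot 74022 = 148044$)
$r{\left(a \right)} = \frac{732}{7}$ ($r{\left(a \right)} = - 2 \left(-54 + \frac{12}{7}\right) = \left(-2\right) \left(- \frac{366}{7}\right) = \frac{732}{7}$)
$\frac{1}{r{\left(23 \right)} + W} = \frac{1}{\frac{732}{7} + 148044} = \frac{1}{\frac{1037040}{7}} = \frac{7}{1037040}$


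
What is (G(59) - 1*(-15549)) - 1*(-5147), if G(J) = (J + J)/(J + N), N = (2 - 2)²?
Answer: 20698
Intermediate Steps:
N = 0 (N = 0² = 0)
G(J) = 2 (G(J) = (J + J)/(J + 0) = (2*J)/J = 2)
(G(59) - 1*(-15549)) - 1*(-5147) = (2 - 1*(-15549)) - 1*(-5147) = (2 + 15549) + 5147 = 15551 + 5147 = 20698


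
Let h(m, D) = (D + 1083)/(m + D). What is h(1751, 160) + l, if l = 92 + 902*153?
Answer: 263906521/1911 ≈ 1.3810e+5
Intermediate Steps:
l = 138098 (l = 92 + 138006 = 138098)
h(m, D) = (1083 + D)/(D + m)
h(1751, 160) + l = (1083 + 160)/(160 + 1751) + 138098 = 1243/1911 + 138098 = 263906521/1911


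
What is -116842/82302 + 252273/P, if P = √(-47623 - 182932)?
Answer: -5311/3741 - 252273*I*√230555/230555 ≈ -1.4197 - 525.39*I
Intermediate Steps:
P = I*√230555 (P = √(-230555) = I*√230555 ≈ 480.16*I)
-116842/82302 + 252273/P = -116842/82302 + 252273/((I*√230555)) = -116842*1/82302 + 252273*(-I*√230555/230555) = -5311/3741 - 252273*I*√230555/230555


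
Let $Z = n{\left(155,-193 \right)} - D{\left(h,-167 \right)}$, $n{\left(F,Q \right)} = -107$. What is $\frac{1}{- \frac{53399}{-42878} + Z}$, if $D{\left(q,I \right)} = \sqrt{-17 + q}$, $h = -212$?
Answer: $- \frac{194432306266}{20983138235645} + \frac{1838522884 i \sqrt{229}}{20983138235645} \approx -0.0092661 + 0.0013259 i$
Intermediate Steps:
$Z = -107 - i \sqrt{229}$ ($Z = -107 - \sqrt{-17 - 212} = -107 - \sqrt{-229} = -107 - i \sqrt{229} \approx -107.0 - 15.133 i$)
$\frac{1}{- \frac{53399}{-42878} + Z} = \frac{1}{- \frac{53399}{-42878} - \left(107 + i \sqrt{229}\right)} = \frac{1}{\left(-53399\right) \left(- \frac{1}{42878}\right) - \left(107 + i \sqrt{229}\right)} = \frac{1}{\frac{53399}{42878} - \left(107 + i \sqrt{229}\right)} = \frac{1}{- \frac{4534547}{42878} - i \sqrt{229}}$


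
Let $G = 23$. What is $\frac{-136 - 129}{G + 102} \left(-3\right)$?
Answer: $\frac{159}{25} \approx 6.36$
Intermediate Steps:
$\frac{-136 - 129}{G + 102} \left(-3\right) = \frac{-136 - 129}{23 + 102} \left(-3\right) = - \frac{265}{125} \left(-3\right) = \left(-265\right) \frac{1}{125} \left(-3\right) = \left(- \frac{53}{25}\right) \left(-3\right) = \frac{159}{25}$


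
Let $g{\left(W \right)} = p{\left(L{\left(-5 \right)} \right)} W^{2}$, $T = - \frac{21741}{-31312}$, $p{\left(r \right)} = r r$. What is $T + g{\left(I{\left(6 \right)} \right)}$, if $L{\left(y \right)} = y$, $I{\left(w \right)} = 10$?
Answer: $\frac{78301741}{31312} \approx 2500.7$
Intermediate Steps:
$p{\left(r \right)} = r^{2}$
$T = \frac{21741}{31312}$ ($T = \left(-21741\right) \left(- \frac{1}{31312}\right) = \frac{21741}{31312} \approx 0.69433$)
$g{\left(W \right)} = 25 W^{2}$ ($g{\left(W \right)} = \left(-5\right)^{2} W^{2} = 25 W^{2}$)
$T + g{\left(I{\left(6 \right)} \right)} = \frac{21741}{31312} + 25 \cdot 10^{2} = \frac{21741}{31312} + 25 \cdot 100 = \frac{21741}{31312} + 2500 = \frac{78301741}{31312}$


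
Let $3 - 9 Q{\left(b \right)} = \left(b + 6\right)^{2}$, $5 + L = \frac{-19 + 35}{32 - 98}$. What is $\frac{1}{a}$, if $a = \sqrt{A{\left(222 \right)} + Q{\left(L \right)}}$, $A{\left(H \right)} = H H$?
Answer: $\frac{99 \sqrt{483035126}}{483035126} \approx 0.0045045$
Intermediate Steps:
$L = - \frac{173}{33}$ ($L = -5 + \frac{-19 + 35}{32 - 98} = -5 + \frac{16}{-66} = -5 + 16 \left(- \frac{1}{66}\right) = -5 - \frac{8}{33} = - \frac{173}{33} \approx -5.2424$)
$Q{\left(b \right)} = \frac{1}{3} - \frac{\left(6 + b\right)^{2}}{9}$ ($Q{\left(b \right)} = \frac{1}{3} - \frac{\left(b + 6\right)^{2}}{9} = \frac{1}{3} - \frac{\left(6 + b\right)^{2}}{9}$)
$A{\left(H \right)} = H^{2}$
$a = \frac{\sqrt{483035126}}{99}$ ($a = \sqrt{222^{2} + \left(\frac{1}{3} - \frac{\left(6 - \frac{173}{33}\right)^{2}}{9}\right)} = \sqrt{49284 + \left(\frac{1}{3} - \frac{\left(\frac{25}{33}\right)^{2}}{9}\right)} = \sqrt{49284 + \left(\frac{1}{3} - \frac{625}{9801}\right)} = \sqrt{49284 + \frac{2642}{9801}} = \sqrt{\frac{483035126}{9801}} = \frac{\sqrt{483035126}}{99} \approx 222.0$)
$\frac{1}{a} = \frac{1}{\frac{1}{99} \sqrt{483035126}} = \frac{99 \sqrt{483035126}}{483035126}$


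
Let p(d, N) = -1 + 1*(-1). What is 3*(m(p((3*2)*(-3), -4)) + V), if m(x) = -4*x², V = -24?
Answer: -120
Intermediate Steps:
p(d, N) = -2 (p(d, N) = -1 - 1 = -2)
3*(m(p((3*2)*(-3), -4)) + V) = 3*(-4*(-2)² - 24) = 3*(-4*4 - 24) = 3*(-16 - 24) = 3*(-40) = -120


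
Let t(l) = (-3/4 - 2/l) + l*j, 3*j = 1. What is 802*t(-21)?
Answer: -257843/42 ≈ -6139.1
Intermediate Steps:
j = 1/3 (j = (1/3)*1 = 1/3 ≈ 0.33333)
t(l) = -3/4 - 2/l + l/3 (t(l) = (-3/4 - 2/l) + l*(1/3) = (-3*1/4 - 2/l) + l/3 = (-3/4 - 2/l) + l/3 = -3/4 - 2/l + l/3)
802*t(-21) = 802*(-3/4 - 2/(-21) + (1/3)*(-21)) = 802*(-3/4 - 2*(-1/21) - 7) = 802*(-3/4 + 2/21 - 7) = 802*(-643/84) = -257843/42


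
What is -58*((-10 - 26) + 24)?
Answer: 696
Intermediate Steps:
-58*((-10 - 26) + 24) = -58*(-36 + 24) = -58*(-12) = 696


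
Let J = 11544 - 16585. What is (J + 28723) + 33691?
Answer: 57373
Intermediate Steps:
J = -5041
(J + 28723) + 33691 = (-5041 + 28723) + 33691 = 23682 + 33691 = 57373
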